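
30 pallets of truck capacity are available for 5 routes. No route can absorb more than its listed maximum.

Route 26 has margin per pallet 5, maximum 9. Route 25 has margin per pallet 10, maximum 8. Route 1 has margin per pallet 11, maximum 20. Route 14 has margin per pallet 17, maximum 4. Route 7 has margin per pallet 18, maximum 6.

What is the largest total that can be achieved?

Rank by margin per pallet: Route 7 18 > Route 14 17 > Route 1 11 > Route 25 10 > Route 26 5.
Route 7 takes 6 to reach its cap of 6 ; 24 left.
Route 14 takes 4 to reach its cap of 4 ; 20 left.
Route 1 takes 20 to reach its cap of 20 ; 0 left.
Total = 11×20 + 17×4 + 18×6 = 396.

396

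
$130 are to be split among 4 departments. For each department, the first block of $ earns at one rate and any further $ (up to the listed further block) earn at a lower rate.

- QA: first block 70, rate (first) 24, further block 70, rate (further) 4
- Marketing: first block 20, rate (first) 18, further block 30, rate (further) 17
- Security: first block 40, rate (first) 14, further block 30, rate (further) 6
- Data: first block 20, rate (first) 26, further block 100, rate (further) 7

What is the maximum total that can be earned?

Treat each block as its own option and order by rate: Data/T1 26 > QA/T1 24 > Marketing/T1 18 > Marketing/T2 17 > Security/T1 14 > Data/T2 7 > Security/T2 6 > QA/T2 4.
Data T1 at 26: fill all 20 → 110 left.
QA T1 at 24: fill all 70 → 40 left.
Marketing/T1 (18): +20 → 20 left.
20 remain; put them into Marketing T2 at 17.
Total = 26×20 + 24×70 + 18×20 + 17×20 = 2900.

2900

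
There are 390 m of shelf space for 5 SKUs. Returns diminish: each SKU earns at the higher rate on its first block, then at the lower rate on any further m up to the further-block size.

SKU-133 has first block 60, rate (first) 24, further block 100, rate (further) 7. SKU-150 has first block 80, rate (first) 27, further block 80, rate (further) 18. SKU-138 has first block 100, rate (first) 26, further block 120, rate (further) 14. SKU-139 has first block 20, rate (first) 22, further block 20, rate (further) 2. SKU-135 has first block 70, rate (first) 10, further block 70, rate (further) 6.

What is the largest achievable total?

8780

Rank every tier by rate: SKU-150/first 27 > SKU-138/first 26 > SKU-133/first 24 > SKU-139/first 22 > SKU-150/second 18 > SKU-138/second 14 > SKU-135/first 10 > SKU-133/second 7 > SKU-135/second 6 > SKU-139/second 2.
Fill SKU-150 first block (80 at 27) — 310 left.
SKU-138 first at 26: fill all 100 — 210 left.
Fill SKU-133 first block (60 at 24) — 150 left.
SKU-139 first at 22: fill all 20 — 130 left.
Fill SKU-150 second block (80 at 18) — 50 left.
SKU-138 second at 14: only 50 left, fill 50.
Total = 27×80 + 26×100 + 24×60 + 22×20 + 18×80 + 14×50 = 8780.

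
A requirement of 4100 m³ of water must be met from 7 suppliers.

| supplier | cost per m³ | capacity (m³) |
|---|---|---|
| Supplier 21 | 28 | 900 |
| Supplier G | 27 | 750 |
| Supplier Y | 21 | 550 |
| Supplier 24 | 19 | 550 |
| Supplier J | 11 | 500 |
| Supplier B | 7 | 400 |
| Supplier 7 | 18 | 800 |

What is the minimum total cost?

Use suppliers in increasing cost order.
Supplier B (7): use full 400 → 3700 m³ to go.
Supplier J (11): use full 500 → 3200 m³ to go.
Supplier 7 at 18: take all 800 m³ → 2400 still needed.
Supplier 24 (19): use full 550 → 1850 m³ to go.
Supplier Y at 21: take all 550 m³ → 1300 still needed.
Take 750 from Supplier G at 27 → need 550 more.
Supplier 21 at 28: take 550 of its 900 → requirement met.
Cost = 400×7 + 500×11 + 800×18 + 550×19 + 550×21 + 750×27 + 550×28 = 80350.

80350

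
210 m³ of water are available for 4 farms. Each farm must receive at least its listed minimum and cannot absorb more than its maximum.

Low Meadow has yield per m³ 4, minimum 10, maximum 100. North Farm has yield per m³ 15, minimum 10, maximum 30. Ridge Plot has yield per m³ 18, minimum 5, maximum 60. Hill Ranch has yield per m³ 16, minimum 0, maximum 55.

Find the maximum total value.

Meeting every minimum uses 10+10+5+0 = 25 m³, leaving 185.
Rank by yield per m³: Ridge Plot 18 > Hill Ranch 16 > North Farm 15 > Low Meadow 4.
Ridge Plot takes 55 more to reach its cap of 60 → 130 left.
Give Hill Ranch 55 more to hit its cap of 55 → 75 left.
Give North Farm 20 more to hit its cap of 30 → 55 left.
Low Meadow has room for 90 more but only 55 remain, so it gets 65.
Total = 4×65 + 15×30 + 18×60 + 16×55 = 2670.

2670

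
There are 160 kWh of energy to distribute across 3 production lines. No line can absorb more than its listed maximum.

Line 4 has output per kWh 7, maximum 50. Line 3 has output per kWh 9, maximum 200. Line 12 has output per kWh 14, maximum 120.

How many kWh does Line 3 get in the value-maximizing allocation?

40

Order the production lines by output per kWh: Line 12 14 > Line 3 9 > Line 4 7.
Line 12 takes 120 to reach its cap of 120 → 40 left.
Line 3 has room for 200 but only 40 remain, so it gets 40.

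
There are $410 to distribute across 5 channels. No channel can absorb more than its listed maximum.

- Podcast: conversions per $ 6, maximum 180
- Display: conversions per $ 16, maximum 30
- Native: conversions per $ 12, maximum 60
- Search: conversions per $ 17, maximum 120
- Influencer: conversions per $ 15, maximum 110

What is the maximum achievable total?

Order the channels by conversions per $: Search 17 > Display 16 > Influencer 15 > Native 12 > Podcast 6.
Give Search 120 to hit its cap of 120 ; 290 left.
Give Display 30 to hit its cap of 30 ; 260 left.
Give Influencer 110 to hit its cap of 110 ; 150 left.
Native takes 60 to reach its cap of 60 ; 90 left.
Podcast has room for 180 but only 90 remain, so it gets 90.
Total = 6×90 + 16×30 + 12×60 + 17×120 + 15×110 = 5430.

5430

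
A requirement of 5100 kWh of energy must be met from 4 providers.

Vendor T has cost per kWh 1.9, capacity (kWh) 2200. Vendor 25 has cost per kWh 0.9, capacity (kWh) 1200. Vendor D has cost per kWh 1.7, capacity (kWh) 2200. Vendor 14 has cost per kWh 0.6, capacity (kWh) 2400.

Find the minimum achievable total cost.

Use providers in increasing cost order.
Vendor 14 (0.6): use full 2400 ; 2700 kWh to go.
Vendor 25 (0.9): use full 1200 ; 1500 kWh to go.
Vendor D (1.7): take the remaining 1500 ; done.
Vendor T: unused.
Cost = 2400×0.6 + 1200×0.9 + 1500×1.7 = 5070.

5070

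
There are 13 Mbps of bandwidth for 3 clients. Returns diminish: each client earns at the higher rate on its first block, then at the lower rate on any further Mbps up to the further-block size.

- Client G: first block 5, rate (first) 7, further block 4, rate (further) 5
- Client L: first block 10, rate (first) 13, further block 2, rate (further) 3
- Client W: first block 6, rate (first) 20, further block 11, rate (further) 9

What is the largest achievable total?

211

Treat each block as its own option and order by rate: Client W/tier1 20 > Client L/tier1 13 > Client W/tier2 9 > Client G/tier1 7 > Client G/tier2 5 > Client L/tier2 3.
Client W/tier1 (20): +6 → 7 left.
7 remain; put them into Client L tier1 at 13.
Total = 20×6 + 13×7 = 211.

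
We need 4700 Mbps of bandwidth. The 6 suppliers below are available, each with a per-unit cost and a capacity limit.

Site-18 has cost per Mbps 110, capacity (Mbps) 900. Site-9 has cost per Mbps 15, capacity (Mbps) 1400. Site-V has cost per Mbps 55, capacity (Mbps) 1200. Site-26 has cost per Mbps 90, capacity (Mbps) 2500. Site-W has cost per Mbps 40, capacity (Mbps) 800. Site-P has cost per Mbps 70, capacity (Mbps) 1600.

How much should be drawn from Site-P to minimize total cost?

Cheapest first:
Take 1400 from Site-9 at 15 → need 3300 more.
Site-W (40): use full 800 → 2500 Mbps to go.
Site-V (55): use full 1200 → 1300 Mbps to go.
Site-P at 70: take 1300 of its 1600 → requirement met.
Site-26, Site-18: unused.

1300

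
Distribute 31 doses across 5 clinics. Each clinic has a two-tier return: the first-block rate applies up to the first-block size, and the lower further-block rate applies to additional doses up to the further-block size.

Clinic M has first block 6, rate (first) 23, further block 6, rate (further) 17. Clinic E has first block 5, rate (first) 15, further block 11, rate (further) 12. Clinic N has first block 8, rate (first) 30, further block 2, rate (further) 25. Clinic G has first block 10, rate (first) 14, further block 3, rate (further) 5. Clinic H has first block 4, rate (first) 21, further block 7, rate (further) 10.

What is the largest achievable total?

689

Rank every tier by rate: Clinic N/first 30 > Clinic N/second 25 > Clinic M/first 23 > Clinic H/first 21 > Clinic M/second 17 > Clinic E/first 15 > Clinic G/first 14 > Clinic E/second 12 > Clinic H/second 10 > Clinic G/second 5.
Fill Clinic N first block (8 at 30) ; 23 left.
Clinic N/second (25): +2 ; 21 left.
Clinic M/first (23): +6 ; 15 left.
Fill Clinic H first block (4 at 21) ; 11 left.
Fill Clinic M second block (6 at 17) ; 5 left.
Clinic E first at 15: fill all 5 ; 0 left.
Total = 30×8 + 25×2 + 23×6 + 21×4 + 17×6 + 15×5 = 689.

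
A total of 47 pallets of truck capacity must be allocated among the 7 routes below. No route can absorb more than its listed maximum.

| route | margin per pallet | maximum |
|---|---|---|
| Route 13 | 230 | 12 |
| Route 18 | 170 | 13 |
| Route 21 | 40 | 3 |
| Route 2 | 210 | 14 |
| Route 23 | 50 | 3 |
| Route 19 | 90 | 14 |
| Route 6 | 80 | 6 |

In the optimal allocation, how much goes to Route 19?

Highest margin per pallet first: Route 13 230 > Route 2 210 > Route 18 170 > Route 19 90 > Route 6 80 > Route 23 50 > Route 21 40.
Route 13: +12 to 12 (cap) ; 35 left.
Route 2 takes 14 to reach its cap of 14 ; 21 left.
Route 18 takes 13 to reach its cap of 13 ; 8 left.
Only 8 left; Route 19 takes them to reach 8.

8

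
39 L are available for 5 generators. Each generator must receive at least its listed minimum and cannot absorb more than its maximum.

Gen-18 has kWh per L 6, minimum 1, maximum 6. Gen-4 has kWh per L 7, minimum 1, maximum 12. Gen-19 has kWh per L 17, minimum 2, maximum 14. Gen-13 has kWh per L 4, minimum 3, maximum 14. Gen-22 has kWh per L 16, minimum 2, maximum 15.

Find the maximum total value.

538

Meeting every minimum uses 1+1+2+3+2 = 9 L, leaving 30.
Order the generators by kWh per L: Gen-19 17 > Gen-22 16 > Gen-4 7 > Gen-18 6 > Gen-13 4.
Gen-19: +12 to 14 (cap) ; 18 left.
Gen-22 takes 13 more to reach its cap of 15 ; 5 left.
Gen-4 has room for 11 more but only 5 remain, so it gets 6.
Total = 6×1 + 7×6 + 17×14 + 4×3 + 16×15 = 538.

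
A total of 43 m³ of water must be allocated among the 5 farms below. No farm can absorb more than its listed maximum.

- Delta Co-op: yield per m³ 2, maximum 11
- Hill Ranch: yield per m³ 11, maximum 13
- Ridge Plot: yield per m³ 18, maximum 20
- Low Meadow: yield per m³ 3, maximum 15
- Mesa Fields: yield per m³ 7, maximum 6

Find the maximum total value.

557

Highest yield per m³ first: Ridge Plot 18 > Hill Ranch 11 > Mesa Fields 7 > Low Meadow 3 > Delta Co-op 2.
Ridge Plot: +20 to 20 (cap) → 23 left.
Hill Ranch takes 13 to reach its cap of 13 → 10 left.
Mesa Fields: +6 to 6 (cap) → 4 left.
Only 4 left; Low Meadow takes them to reach 4.
Total = 11×13 + 18×20 + 3×4 + 7×6 = 557.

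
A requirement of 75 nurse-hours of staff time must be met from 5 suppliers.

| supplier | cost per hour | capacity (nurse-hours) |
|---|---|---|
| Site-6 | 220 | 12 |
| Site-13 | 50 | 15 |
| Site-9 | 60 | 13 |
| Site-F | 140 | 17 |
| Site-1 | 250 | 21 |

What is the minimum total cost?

Cheapest first:
Take 15 from Site-13 at 50 ; need 60 more.
Site-9 (60): use full 13 ; 47 nurse-hours to go.
Site-F at 140: take all 17 nurse-hours ; 30 still needed.
Take 12 from Site-6 at 220 ; need 18 more.
Take 18 from Site-1 at 250 to finish.
Cost = 15×50 + 13×60 + 17×140 + 12×220 + 18×250 = 11050.

11050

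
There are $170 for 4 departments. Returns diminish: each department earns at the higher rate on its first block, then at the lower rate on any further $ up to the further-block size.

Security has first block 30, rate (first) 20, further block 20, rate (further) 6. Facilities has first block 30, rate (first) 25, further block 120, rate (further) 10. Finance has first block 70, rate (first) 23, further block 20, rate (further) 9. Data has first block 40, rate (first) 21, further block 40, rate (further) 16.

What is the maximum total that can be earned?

3800

Rank every tier by rate: Facilities/first 25 > Finance/first 23 > Data/first 21 > Security/first 20 > Data/second 16 > Facilities/second 10 > Finance/second 9 > Security/second 6.
Facilities first at 25: fill all 30 ; 140 left.
Finance first at 23: fill all 70 ; 70 left.
Data/first (21): +40 ; 30 left.
Security/first (20): +30 ; 0 left.
Total = 25×30 + 23×70 + 21×40 + 20×30 = 3800.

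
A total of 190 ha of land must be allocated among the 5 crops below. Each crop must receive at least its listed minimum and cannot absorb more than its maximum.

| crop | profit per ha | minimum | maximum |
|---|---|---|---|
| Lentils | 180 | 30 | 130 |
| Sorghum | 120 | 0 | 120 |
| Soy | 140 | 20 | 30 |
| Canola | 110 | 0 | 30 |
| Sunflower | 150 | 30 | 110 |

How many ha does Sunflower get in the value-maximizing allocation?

Meeting every minimum uses 30+0+20+0+30 = 80 ha, leaving 110.
Rank by profit per ha: Lentils 180 > Sunflower 150 > Soy 140 > Sorghum 120 > Canola 110.
Give Lentils 100 more to hit its cap of 130 — 10 left.
Sunflower has room for 80 more but only 10 remain, so it gets 40.

40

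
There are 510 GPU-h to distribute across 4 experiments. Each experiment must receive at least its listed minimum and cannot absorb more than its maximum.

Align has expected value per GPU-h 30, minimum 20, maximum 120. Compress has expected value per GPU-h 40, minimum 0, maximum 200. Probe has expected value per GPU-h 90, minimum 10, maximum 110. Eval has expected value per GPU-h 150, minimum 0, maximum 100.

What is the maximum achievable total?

35900

Meeting every minimum uses 20+0+10+0 = 30 GPU-h, leaving 480.
Rank by expected value per GPU-h: Eval 150 > Probe 90 > Compress 40 > Align 30.
Give Eval 100 more to hit its cap of 100 → 380 left.
Probe takes 100 more to reach its cap of 110 → 280 left.
Give Compress 200 more to hit its cap of 200 → 80 left.
Align has room for 100 more but only 80 remain, so it gets 100.
Total = 30×100 + 40×200 + 90×110 + 150×100 = 35900.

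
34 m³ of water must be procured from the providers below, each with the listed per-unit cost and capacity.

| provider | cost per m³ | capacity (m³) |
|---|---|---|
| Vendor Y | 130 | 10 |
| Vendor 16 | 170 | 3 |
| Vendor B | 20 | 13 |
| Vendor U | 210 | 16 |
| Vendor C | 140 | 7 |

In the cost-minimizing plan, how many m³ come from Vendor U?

Fill from the cheapest provider first.
Vendor B (20): use full 13 → 21 m³ to go.
Take 10 from Vendor Y at 130 → need 11 more.
Vendor C (140): use full 7 → 4 m³ to go.
Vendor 16 (170): use full 3 → 1 m³ to go.
Take 1 from Vendor U at 210 to finish.

1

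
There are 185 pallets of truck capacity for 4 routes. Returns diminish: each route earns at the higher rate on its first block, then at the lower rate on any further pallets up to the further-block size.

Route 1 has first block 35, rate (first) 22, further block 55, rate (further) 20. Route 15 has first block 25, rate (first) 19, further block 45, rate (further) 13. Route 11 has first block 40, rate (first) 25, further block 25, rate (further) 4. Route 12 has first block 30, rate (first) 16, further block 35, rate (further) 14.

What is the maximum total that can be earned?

Rank every tier by rate: Route 11/T1 25 > Route 1/T1 22 > Route 1/T2 20 > Route 15/T1 19 > Route 12/T1 16 > Route 12/T2 14 > Route 15/T2 13 > Route 11/T2 4.
Fill Route 11 T1 block (40 at 25) → 145 left.
Route 1/T1 (22): +35 → 110 left.
Route 1 T2 at 20: fill all 55 → 55 left.
Fill Route 15 T1 block (25 at 19) → 30 left.
Route 12 T1 at 16: fill all 30 → 0 left.
Total = 25×40 + 22×35 + 20×55 + 19×25 + 16×30 = 3825.

3825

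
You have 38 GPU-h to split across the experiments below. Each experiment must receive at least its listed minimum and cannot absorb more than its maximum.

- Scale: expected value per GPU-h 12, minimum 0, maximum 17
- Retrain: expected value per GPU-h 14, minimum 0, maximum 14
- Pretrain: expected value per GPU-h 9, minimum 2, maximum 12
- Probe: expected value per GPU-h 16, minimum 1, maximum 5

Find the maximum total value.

Meeting every minimum uses 0+0+2+1 = 3 GPU-h, leaving 35.
Highest expected value per GPU-h first: Probe 16 > Retrain 14 > Scale 12 > Pretrain 9.
Give Probe 4 more to hit its cap of 5 — 31 left.
Retrain takes 14 more to reach its cap of 14 — 17 left.
Scale takes 17 more to reach its cap of 17 — 0 left.
Total = 12×17 + 14×14 + 9×2 + 16×5 = 498.

498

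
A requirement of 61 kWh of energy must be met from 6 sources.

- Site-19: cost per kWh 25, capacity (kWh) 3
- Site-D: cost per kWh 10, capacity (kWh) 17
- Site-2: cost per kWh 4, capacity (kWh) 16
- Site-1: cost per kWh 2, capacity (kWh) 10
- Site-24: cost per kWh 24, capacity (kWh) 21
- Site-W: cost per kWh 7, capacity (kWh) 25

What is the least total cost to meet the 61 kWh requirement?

Cheapest first:
Take 10 from Site-1 at 2 ; need 51 more.
Site-2 (4): use full 16 ; 35 kWh to go.
Site-W (7): use full 25 ; 10 kWh to go.
Site-D (10): take the remaining 10 ; done.
Site-24, Site-19: unused.
Cost = 10×2 + 16×4 + 25×7 + 10×10 = 359.

359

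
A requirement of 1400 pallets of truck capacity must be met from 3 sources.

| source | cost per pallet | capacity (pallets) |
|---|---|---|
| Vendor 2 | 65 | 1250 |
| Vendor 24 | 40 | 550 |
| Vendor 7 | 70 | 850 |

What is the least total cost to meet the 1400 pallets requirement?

Fill from the cheapest source first.
Vendor 24 (40): use full 550 ; 850 pallets to go.
Vendor 2 (65): take the remaining 850 ; done.
Vendor 7: unused.
Cost = 550×40 + 850×65 = 77250.

77250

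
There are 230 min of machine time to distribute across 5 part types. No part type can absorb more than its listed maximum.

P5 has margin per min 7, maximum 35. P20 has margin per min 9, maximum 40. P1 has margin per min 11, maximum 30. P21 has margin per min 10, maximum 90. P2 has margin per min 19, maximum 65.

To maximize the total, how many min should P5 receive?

Order the part types by margin per min: P2 19 > P1 11 > P21 10 > P20 9 > P5 7.
Give P2 65 to hit its cap of 65 ; 165 left.
P1: +30 to 30 (cap) ; 135 left.
P21: +90 to 90 (cap) ; 45 left.
P20 takes 40 to reach its cap of 40 ; 5 left.
Only 5 left; P5 takes them to reach 5.

5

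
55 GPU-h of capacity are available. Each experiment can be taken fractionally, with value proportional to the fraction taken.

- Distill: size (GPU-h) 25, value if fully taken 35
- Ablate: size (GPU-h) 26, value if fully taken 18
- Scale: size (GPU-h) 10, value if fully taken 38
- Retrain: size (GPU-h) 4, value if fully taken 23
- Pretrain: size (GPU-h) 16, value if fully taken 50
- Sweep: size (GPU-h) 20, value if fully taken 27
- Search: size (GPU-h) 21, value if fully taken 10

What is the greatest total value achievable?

Sort by value density: Retrain 23/4≈5.75, Scale 38/10≈3.8, Pretrain 50/16≈3.12, Distill 35/25≈1.4, Sweep 27/20≈1.35, Ablate 18/26≈0.692, Search 10/21≈0.476.
Take all of Retrain (4 GPU-h, value 23) — 51 GPU-h left.
Scale: take in full, 10 GPU-h for value 38 — 41 left.
Pretrain: take in full, 16 GPU-h for value 50 — 25 left.
All 25 GPU-h of Distill fit (value 35) — 0 remain.
Total value = 146.

146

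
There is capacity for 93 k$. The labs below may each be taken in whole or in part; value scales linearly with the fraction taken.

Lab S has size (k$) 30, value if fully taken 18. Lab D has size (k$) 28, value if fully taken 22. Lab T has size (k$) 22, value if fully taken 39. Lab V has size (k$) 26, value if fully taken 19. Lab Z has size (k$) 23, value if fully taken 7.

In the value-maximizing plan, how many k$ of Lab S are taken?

Rank by value-to-size ratio: Lab T 39/22≈1.77, Lab D 22/28≈0.786, Lab V 19/26≈0.731, Lab S 18/30≈0.6, Lab Z 7/23≈0.304.
Lab T: take in full, 22 k$ for value 39 — 71 left.
Take all of Lab D (28 k$, value 22) — 43 k$ left.
Lab V: take in full, 26 k$ for value 19 — 17 left.
Fill the last 17 k$ with part of Lab S: 17/30 of it earns 10.2.

17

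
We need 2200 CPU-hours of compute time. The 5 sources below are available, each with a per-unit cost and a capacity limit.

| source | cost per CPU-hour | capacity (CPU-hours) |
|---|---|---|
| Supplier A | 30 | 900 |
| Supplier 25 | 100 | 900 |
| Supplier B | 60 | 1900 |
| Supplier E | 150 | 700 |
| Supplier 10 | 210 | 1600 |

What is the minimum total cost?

105000

Use sources in increasing cost order.
Supplier A at 30: take all 900 CPU-hours → 1300 still needed.
Take 1300 from Supplier B at 60 to finish.
Supplier 25, Supplier E, Supplier 10: unused.
Cost = 900×30 + 1300×60 = 105000.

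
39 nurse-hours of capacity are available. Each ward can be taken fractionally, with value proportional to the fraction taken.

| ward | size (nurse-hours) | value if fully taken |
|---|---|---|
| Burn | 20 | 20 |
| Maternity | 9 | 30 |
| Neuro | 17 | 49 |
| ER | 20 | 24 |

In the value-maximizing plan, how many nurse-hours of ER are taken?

Rank by value-to-size ratio: Maternity 30/9≈3.33, Neuro 49/17≈2.88, ER 24/20≈1.2, Burn 20/20≈1.
All 9 nurse-hours of Maternity fit (value 30) → 30 remain.
All 17 nurse-hours of Neuro fit (value 49) → 13 remain.
Only 13 nurse-hours remain; take 13/20 of ER for value 24×13/20 = 15.6.

13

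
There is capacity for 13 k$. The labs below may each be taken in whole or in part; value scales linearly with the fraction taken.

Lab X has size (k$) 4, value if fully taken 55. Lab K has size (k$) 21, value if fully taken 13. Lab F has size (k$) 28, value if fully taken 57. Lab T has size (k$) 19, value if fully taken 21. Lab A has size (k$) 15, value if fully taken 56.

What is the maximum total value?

Rank by value-to-size ratio: Lab X 55/4≈13.8, Lab A 56/15≈3.73, Lab F 57/28≈2.04, Lab T 21/19≈1.11, Lab K 13/21≈0.619.
All 4 k$ of Lab X fit (value 55) ; 9 remain.
Fill the last 9 k$ with part of Lab A: 9/15 of it earns 33.6.
Total value = 88.6.

88.6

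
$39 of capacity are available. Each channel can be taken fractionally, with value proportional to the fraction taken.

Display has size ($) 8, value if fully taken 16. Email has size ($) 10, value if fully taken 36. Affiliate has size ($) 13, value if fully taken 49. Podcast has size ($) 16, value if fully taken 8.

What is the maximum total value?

105

Sort by value density: Affiliate 49/13≈3.77, Email 36/10≈3.6, Display 16/8≈2, Podcast 8/16≈0.5.
All 13 $ of Affiliate fit (value 49) — 26 remain.
Take all of Email (10 $, value 36) — 16 $ left.
Display: take in full, 8 $ for value 16 — 8 left.
Only 8 $ remain; take 8/16 of Podcast for value 8×8/16 = 4.
Total value = 105.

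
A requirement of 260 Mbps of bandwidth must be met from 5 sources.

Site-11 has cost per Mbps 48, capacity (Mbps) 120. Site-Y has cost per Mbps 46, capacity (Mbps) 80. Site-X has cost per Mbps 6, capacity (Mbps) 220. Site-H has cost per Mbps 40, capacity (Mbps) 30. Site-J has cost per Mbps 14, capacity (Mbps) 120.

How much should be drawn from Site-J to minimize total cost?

Fill from the cheapest source first.
Site-X at 6: take all 220 Mbps — 40 still needed.
Site-J (14): take the remaining 40 — done.
Site-H, Site-Y, Site-11: unused.

40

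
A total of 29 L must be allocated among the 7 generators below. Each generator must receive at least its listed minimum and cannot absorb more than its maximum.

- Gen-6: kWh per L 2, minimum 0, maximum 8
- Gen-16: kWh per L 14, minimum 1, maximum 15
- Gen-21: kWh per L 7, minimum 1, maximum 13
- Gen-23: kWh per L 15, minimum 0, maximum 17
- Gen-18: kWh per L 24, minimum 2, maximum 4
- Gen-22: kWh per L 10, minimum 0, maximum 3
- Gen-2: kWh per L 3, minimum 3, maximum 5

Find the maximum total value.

Meeting every minimum uses 0+1+1+0+2+0+3 = 7 L, leaving 22.
Highest kWh per L first: Gen-18 24 > Gen-23 15 > Gen-16 14 > Gen-22 10 > Gen-21 7 > Gen-2 3 > Gen-6 2.
Gen-18 takes 2 more to reach its cap of 4 — 20 left.
Gen-23 takes 17 more to reach its cap of 17 — 3 left.
Only 3 left; Gen-16 takes them to reach 4.
Total = 14×4 + 7×1 + 15×17 + 24×4 + 3×3 = 423.

423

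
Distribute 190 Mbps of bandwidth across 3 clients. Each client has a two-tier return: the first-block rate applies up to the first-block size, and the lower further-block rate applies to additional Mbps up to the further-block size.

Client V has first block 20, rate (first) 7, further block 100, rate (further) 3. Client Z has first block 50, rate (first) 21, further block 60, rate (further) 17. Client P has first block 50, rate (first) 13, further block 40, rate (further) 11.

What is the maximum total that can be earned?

Rank every tier by rate: Client Z/T1 21 > Client Z/T2 17 > Client P/T1 13 > Client P/T2 11 > Client V/T1 7 > Client V/T2 3.
Client Z/T1 (21): +50 — 140 left.
Fill Client Z T2 block (60 at 17) — 80 left.
Client P/T1 (13): +50 — 30 left.
Client P/T2: +30 of 40 at 11; pool empty.
Total = 21×50 + 17×60 + 13×50 + 11×30 = 3050.

3050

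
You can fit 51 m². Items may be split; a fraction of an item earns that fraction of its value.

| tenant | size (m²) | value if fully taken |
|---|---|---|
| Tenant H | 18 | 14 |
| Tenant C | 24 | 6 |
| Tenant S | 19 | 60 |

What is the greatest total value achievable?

77.5

Rank by value-to-size ratio: Tenant S 60/19≈3.16, Tenant H 14/18≈0.778, Tenant C 6/24≈0.25.
Take all of Tenant S (19 m², value 60) → 32 m² left.
All 18 m² of Tenant H fit (value 14) → 14 remain.
Fill the last 14 m² with part of Tenant C: 14/24 of it earns 3.5.
Total value = 77.5.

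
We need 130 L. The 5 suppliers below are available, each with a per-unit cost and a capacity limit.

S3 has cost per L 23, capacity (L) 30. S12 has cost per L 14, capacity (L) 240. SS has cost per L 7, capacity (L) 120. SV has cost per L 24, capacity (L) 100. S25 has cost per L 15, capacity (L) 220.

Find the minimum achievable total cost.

Cheapest first:
Take 120 from SS at 7 → need 10 more.
S12 (14): take the remaining 10 → done.
S25, S3, SV: unused.
Cost = 120×7 + 10×14 = 980.

980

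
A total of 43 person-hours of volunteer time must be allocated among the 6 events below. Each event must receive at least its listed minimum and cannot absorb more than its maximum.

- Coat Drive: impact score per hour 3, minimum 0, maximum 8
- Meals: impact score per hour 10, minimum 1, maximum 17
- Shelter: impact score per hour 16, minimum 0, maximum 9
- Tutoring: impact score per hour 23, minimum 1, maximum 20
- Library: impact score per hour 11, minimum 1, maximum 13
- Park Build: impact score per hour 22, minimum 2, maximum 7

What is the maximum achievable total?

Meeting every minimum uses 0+1+0+1+1+2 = 5 person-hours, leaving 38.
Highest impact score per hour first: Tutoring 23 > Park Build 22 > Shelter 16 > Library 11 > Meals 10 > Coat Drive 3.
Tutoring takes 19 more to reach its cap of 20 ; 19 left.
Give Park Build 5 more to hit its cap of 7 ; 14 left.
Shelter takes 9 more to reach its cap of 9 ; 5 left.
Library: +5 (room for 12) → 6. Pool exhausted.
Total = 10×1 + 16×9 + 23×20 + 11×6 + 22×7 = 834.

834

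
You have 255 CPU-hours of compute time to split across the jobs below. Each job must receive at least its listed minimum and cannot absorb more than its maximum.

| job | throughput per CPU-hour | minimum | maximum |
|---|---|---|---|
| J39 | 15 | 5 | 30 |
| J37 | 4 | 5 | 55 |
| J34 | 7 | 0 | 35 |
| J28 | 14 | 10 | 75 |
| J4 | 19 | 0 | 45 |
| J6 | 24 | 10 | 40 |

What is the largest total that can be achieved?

Meeting every minimum uses 5+5+0+10+0+10 = 30 CPU-hours, leaving 225.
Rank by throughput per CPU-hour: J6 24 > J4 19 > J39 15 > J28 14 > J34 7 > J37 4.
J6: +30 to 40 (cap) → 195 left.
J4: +45 to 45 (cap) → 150 left.
J39 takes 25 more to reach its cap of 30 → 125 left.
J28 takes 65 more to reach its cap of 75 → 60 left.
Give J34 35 more to hit its cap of 35 → 25 left.
J37 has room for 50 more but only 25 remain, so it gets 30.
Total = 15×30 + 4×30 + 7×35 + 14×75 + 19×45 + 24×40 = 3680.

3680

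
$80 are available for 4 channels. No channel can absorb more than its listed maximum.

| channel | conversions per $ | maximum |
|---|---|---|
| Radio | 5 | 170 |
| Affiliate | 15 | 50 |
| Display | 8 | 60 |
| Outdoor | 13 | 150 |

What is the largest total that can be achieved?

1140

Highest conversions per $ first: Affiliate 15 > Outdoor 13 > Display 8 > Radio 5.
Give Affiliate 50 to hit its cap of 50 — 30 left.
Outdoor: +30 (room for 150) → 30. Pool exhausted.
Total = 15×50 + 13×30 = 1140.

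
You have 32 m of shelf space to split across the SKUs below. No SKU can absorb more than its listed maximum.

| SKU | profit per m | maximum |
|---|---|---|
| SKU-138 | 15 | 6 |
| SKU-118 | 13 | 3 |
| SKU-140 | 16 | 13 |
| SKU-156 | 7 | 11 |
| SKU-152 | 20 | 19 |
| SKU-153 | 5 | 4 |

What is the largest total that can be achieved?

588

Rank by profit per m: SKU-152 20 > SKU-140 16 > SKU-138 15 > SKU-118 13 > SKU-156 7 > SKU-153 5.
SKU-152: +19 to 19 (cap) ; 13 left.
Give SKU-140 13 to hit its cap of 13 ; 0 left.
Total = 16×13 + 20×19 = 588.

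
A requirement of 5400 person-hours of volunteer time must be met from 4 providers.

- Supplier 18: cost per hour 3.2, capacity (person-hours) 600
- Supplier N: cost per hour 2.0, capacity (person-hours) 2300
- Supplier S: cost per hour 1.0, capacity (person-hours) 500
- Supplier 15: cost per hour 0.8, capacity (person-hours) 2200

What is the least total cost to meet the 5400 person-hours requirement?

Use providers in increasing cost order.
Supplier 15 (0.8): use full 2200 ; 3200 person-hours to go.
Supplier S (1.0): use full 500 ; 2700 person-hours to go.
Supplier N (2.0): use full 2300 ; 400 person-hours to go.
Supplier 18 (3.2): take the remaining 400 ; done.
Cost = 2200×0.8 + 500×1.0 + 2300×2.0 + 400×3.2 = 8140.

8140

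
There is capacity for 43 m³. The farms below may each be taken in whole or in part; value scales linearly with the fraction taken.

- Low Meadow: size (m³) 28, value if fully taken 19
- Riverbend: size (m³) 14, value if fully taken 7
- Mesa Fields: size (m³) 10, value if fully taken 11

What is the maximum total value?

32.5

Rank by value-to-size ratio: Mesa Fields 11/10≈1.1, Low Meadow 19/28≈0.679, Riverbend 7/14≈0.5.
Mesa Fields: take in full, 10 m³ for value 11 — 33 left.
Low Meadow: take in full, 28 m³ for value 19 — 5 left.
Fill the last 5 m³ with part of Riverbend: 5/14 of it earns 2.5.
Total value = 32.5.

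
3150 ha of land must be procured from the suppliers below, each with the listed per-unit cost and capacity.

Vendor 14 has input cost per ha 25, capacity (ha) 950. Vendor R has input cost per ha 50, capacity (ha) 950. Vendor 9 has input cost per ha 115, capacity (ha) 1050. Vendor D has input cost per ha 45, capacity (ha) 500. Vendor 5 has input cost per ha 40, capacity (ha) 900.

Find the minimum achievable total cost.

122250

Fill from the cheapest supplier first.
Vendor 14 at 25: take all 950 ha → 2200 still needed.
Vendor 5 at 40: take all 900 ha → 1300 still needed.
Take 500 from Vendor D at 45 → need 800 more.
Take 800 from Vendor R at 50 to finish.
Vendor 9: unused.
Cost = 950×25 + 900×40 + 500×45 + 800×50 = 122250.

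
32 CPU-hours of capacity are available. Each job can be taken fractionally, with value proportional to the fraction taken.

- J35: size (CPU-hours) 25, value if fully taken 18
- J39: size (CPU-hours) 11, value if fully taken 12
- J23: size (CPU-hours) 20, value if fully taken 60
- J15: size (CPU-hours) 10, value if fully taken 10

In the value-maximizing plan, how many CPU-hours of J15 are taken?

Sort by value density: J23 60/20≈3, J39 12/11≈1.09, J15 10/10≈1, J35 18/25≈0.72.
Take all of J23 (20 CPU-hours, value 60) → 12 CPU-hours left.
J39: take in full, 11 CPU-hours for value 12 → 1 left.
Fill the last 1 CPU-hours with part of J15: 1/10 of it earns 1.

1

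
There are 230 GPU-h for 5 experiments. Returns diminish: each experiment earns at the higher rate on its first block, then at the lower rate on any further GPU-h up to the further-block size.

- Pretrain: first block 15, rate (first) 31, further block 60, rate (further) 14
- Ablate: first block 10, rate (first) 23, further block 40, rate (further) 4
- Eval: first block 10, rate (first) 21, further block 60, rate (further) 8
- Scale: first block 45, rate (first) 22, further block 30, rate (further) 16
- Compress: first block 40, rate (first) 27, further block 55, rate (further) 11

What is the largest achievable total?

Order all 10 blocks by rate: Pretrain/first 31 > Compress/first 27 > Ablate/first 23 > Scale/first 22 > Eval/first 21 > Scale/second 16 > Pretrain/second 14 > Compress/second 11 > Eval/second 8 > Ablate/second 4.
Fill Pretrain first block (15 at 31) — 215 left.
Compress first at 27: fill all 40 — 175 left.
Ablate/first (23): +10 — 165 left.
Scale first at 22: fill all 45 — 120 left.
Eval first at 21: fill all 10 — 110 left.
Scale second at 16: fill all 30 — 80 left.
Fill Pretrain second block (60 at 14) — 20 left.
Compress/second: +20 of 55 at 11; pool empty.
Total = 31×15 + 27×40 + 23×10 + 22×45 + 21×10 + 16×30 + 14×60 + 11×20 = 4515.

4515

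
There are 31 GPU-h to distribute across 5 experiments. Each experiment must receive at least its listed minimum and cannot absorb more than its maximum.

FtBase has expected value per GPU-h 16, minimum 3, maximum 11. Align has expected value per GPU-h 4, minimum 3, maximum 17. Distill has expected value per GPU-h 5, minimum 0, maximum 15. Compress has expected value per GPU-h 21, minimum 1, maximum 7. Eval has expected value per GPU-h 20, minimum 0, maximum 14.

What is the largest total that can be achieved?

Meeting every minimum uses 3+3+0+1+0 = 7 GPU-h, leaving 24.
Order the experiments by expected value per GPU-h: Compress 21 > Eval 20 > FtBase 16 > Distill 5 > Align 4.
Compress: +6 to 7 (cap) — 18 left.
Give Eval 14 more to hit its cap of 14 — 4 left.
Only 4 left; FtBase takes them to reach 7.
Total = 16×7 + 4×3 + 21×7 + 20×14 = 551.

551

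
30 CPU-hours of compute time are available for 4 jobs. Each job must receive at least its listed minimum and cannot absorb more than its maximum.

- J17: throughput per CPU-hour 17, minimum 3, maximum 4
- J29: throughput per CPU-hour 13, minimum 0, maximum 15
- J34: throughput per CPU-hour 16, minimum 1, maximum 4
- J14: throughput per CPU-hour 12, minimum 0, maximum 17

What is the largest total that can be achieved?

Meeting every minimum uses 3+0+1+0 = 4 CPU-hours, leaving 26.
Rank by throughput per CPU-hour: J17 17 > J34 16 > J29 13 > J14 12.
J17: +1 to 4 (cap) → 25 left.
J34: +3 to 4 (cap) → 22 left.
J29 takes 15 more to reach its cap of 15 → 7 left.
J14: +7 (room for 17) → 7. Pool exhausted.
Total = 17×4 + 13×15 + 16×4 + 12×7 = 411.

411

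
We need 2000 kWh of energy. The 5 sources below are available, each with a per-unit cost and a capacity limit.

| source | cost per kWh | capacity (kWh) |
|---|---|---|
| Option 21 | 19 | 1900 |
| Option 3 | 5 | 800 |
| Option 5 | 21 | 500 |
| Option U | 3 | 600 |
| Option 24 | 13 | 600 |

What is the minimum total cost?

Fill from the cheapest source first.
Option U at 3: take all 600 kWh ; 1400 still needed.
Take 800 from Option 3 at 5 ; need 600 more.
Option 24 (13): use full 600 ; 0 kWh to go.
Option 21, Option 5: unused.
Cost = 600×3 + 800×5 + 600×13 = 13600.

13600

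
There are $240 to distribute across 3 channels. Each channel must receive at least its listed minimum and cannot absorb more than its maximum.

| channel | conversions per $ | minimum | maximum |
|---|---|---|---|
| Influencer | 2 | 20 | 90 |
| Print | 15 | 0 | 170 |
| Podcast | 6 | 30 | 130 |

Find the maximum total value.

Meeting every minimum uses 20+0+30 = 50 $, leaving 190.
Highest conversions per $ first: Print 15 > Podcast 6 > Influencer 2.
Print takes 170 more to reach its cap of 170 ; 20 left.
Only 20 left; Podcast takes them to reach 50.
Total = 2×20 + 15×170 + 6×50 = 2890.

2890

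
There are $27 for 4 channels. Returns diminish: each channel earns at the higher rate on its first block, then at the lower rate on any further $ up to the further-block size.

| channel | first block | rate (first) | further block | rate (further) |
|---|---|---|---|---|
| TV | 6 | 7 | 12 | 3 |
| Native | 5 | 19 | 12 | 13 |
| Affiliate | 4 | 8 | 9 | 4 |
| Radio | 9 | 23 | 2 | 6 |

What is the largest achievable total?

Rank every tier by rate: Radio/tier1 23 > Native/tier1 19 > Native/tier2 13 > Affiliate/tier1 8 > TV/tier1 7 > Radio/tier2 6 > Affiliate/tier2 4 > TV/tier2 3.
Radio/tier1 (23): +9 — 18 left.
Native tier1 at 19: fill all 5 — 13 left.
Native tier2 at 13: fill all 12 — 1 left.
1 remain; put them into Affiliate tier1 at 8.
Total = 23×9 + 19×5 + 13×12 + 8×1 = 466.

466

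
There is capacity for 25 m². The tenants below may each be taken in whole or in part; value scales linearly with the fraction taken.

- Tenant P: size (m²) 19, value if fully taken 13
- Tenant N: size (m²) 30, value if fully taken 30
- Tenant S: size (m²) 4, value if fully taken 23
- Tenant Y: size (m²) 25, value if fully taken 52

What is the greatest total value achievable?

Rank by value-to-size ratio: Tenant S 23/4≈5.75, Tenant Y 52/25≈2.08, Tenant N 30/30≈1, Tenant P 13/19≈0.684.
Tenant S: take in full, 4 m² for value 23 → 21 left.
Only 21 m² remain; take 21/25 of Tenant Y for value 52×21/25 = 43.68.
Total value = 66.68.

66.68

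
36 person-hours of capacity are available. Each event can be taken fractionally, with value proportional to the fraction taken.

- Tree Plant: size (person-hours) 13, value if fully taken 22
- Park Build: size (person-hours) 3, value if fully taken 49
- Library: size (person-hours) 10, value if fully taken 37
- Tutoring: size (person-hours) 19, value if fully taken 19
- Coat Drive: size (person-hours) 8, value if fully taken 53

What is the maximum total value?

163

Rank by value-to-size ratio: Park Build 49/3≈16.3, Coat Drive 53/8≈6.62, Library 37/10≈3.7, Tree Plant 22/13≈1.69, Tutoring 19/19≈1.
All 3 person-hours of Park Build fit (value 49) → 33 remain.
Take all of Coat Drive (8 person-hours, value 53) → 25 person-hours left.
Library: take in full, 10 person-hours for value 37 → 15 left.
All 13 person-hours of Tree Plant fit (value 22) → 2 remain.
Only 2 person-hours remain; take 2/19 of Tutoring for value 19×2/19 = 2.
Total value = 163.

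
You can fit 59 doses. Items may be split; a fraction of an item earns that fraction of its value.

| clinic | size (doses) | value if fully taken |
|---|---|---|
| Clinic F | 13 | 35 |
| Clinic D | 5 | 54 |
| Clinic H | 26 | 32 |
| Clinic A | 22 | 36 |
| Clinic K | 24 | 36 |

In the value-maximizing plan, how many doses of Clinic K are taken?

Rank by value-to-size ratio: Clinic D 54/5≈10.8, Clinic F 35/13≈2.69, Clinic A 36/22≈1.64, Clinic K 36/24≈1.5, Clinic H 32/26≈1.23.
All 5 doses of Clinic D fit (value 54) ; 54 remain.
Take all of Clinic F (13 doses, value 35) ; 41 doses left.
Clinic A: take in full, 22 doses for value 36 ; 19 left.
Only 19 doses remain; take 19/24 of Clinic K for value 36×19/24 = 28.5.

19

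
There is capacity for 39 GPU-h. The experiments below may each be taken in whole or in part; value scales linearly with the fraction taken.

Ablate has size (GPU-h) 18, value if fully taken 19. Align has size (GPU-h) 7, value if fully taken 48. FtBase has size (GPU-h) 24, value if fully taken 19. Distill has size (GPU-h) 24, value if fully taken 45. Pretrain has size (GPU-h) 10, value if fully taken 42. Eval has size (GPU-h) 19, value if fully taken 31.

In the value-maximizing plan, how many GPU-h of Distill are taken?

Best value per unit of size first: Align 48/7≈6.86, Pretrain 42/10≈4.2, Distill 45/24≈1.88, Eval 31/19≈1.63, Ablate 19/18≈1.06, FtBase 19/24≈0.792.
Take all of Align (7 GPU-h, value 48) — 32 GPU-h left.
Take all of Pretrain (10 GPU-h, value 42) — 22 GPU-h left.
22 GPU-h left: a 22/24 share of Distill gives 45×22/24 = 41.25.

22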